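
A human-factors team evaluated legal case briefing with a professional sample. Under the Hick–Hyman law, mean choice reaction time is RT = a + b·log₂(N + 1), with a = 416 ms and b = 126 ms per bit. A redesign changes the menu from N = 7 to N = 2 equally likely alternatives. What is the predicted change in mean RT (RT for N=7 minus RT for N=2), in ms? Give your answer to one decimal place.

RT(7) = 416 + 126·log₂(8) = 416 + 126·3.0000 = 794.0000 ms.
RT(2) = 416 + 126·log₂(3) = 416 + 126·1.5850 = 615.7100 ms.
Difference = 794.0000 − 615.7100 = 178.2900 ≈ 178.3 ms.

178.3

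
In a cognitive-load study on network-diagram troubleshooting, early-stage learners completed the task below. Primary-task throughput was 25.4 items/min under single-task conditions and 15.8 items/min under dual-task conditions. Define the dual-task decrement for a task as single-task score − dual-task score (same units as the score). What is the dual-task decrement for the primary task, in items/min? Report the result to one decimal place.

Decrement = 25.4 − 15.8 = 9.6000 items/min ≈ 9.6 items/min.

9.6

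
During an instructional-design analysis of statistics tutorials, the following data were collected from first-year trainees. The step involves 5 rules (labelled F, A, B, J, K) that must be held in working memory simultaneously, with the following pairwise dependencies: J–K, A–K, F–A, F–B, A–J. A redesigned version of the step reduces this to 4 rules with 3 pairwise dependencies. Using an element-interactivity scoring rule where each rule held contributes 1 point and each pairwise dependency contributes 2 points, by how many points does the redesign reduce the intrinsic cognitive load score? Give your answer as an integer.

5

Original: 5 × 1 + 5 × 2 = 5 + 10 = 15.
Redesigned: 4 × 1 + 3 × 2 = 4 + 6 = 10.
Reduction = 15 − 10 = 5.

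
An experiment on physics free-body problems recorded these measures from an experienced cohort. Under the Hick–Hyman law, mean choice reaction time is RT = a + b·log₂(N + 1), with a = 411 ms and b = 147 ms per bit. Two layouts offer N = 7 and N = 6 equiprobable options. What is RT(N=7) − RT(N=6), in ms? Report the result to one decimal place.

RT(7) = 411 + 147·log₂(8) = 411 + 147·3.0000 = 852.0000 ms.
RT(6) = 411 + 147·log₂(7) = 411 + 147·2.8074 = 823.6878 ms.
Difference = 852.0000 − 823.6878 = 28.3122 ≈ 28.3 ms.

28.3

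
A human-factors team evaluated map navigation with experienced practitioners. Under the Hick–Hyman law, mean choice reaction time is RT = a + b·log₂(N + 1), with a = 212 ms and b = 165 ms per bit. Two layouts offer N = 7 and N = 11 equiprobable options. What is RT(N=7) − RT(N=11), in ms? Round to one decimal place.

RT(7) = 212 + 165·log₂(8) = 212 + 165·3.0000 = 707.0000 ms.
RT(11) = 212 + 165·log₂(12) = 212 + 165·3.5850 = 803.5250 ms.
Difference = 707.0000 − 803.5250 = -96.5250 ≈ -96.5 ms.

-96.5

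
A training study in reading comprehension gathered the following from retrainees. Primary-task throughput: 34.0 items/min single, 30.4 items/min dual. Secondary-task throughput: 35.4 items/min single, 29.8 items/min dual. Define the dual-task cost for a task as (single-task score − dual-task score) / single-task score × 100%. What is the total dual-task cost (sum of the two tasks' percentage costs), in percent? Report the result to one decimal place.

26.4

Primary cost = (34.0 − 30.4) / 34.0 × 100% = 10.5882%.
Secondary cost = (35.4 − 29.8) / 35.4 × 100% = 15.8192%.
Total = 10.5882% + 15.8192% = 26.4074% ≈ 26.4%.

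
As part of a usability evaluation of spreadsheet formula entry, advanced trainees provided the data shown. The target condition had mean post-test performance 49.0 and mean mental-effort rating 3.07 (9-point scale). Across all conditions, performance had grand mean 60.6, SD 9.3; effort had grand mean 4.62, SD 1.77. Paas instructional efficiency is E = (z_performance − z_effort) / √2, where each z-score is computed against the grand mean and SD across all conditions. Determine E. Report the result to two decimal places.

z_performance = (49.0 − 60.6) / 9.3 = -11.6000 / 9.3 = -1.2473.
z_effort = (3.07 − 4.62) / 1.77 = -1.5500 / 1.77 = -0.8757.
z_P − z_E = -1.2473 − (-0.8757) = -0.3716.
E = -0.3716 / √2 = -0.3716 / 1.41421 = -0.2628 ≈ -0.26.

-0.26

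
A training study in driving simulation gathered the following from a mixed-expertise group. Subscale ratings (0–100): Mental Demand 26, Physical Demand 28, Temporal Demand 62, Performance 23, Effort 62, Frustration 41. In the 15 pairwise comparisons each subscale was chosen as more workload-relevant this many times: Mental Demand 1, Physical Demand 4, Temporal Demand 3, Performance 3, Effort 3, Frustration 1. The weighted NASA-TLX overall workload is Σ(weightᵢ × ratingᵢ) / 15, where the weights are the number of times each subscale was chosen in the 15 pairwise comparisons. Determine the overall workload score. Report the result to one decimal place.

41.3

The tallies are the weights (they sum to 15).
Weighted sum = 1·26 + 4·28 + 3·62 + 3·23 + 3·62 + 1·41
            = 26 + 112 + 186 + 69 + 186 + 41 = 620.
Overall workload = 620 / 15 = 41.3333 ≈ 41.3.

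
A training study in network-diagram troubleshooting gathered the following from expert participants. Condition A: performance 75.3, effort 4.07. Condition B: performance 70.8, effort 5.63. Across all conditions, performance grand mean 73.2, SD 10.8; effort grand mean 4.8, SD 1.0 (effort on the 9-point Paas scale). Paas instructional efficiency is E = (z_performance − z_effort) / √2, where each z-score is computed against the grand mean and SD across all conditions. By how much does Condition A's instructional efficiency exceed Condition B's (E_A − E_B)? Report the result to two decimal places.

Condition A: z_P = (75.3 − 73.2)/10.8 = 0.1944; z_E = (4.07 − 4.8)/1.0 = -0.7300; E_A = (0.1944 − (-0.7300))/√2 = 0.6536.
Condition B: z_P = (70.8 − 73.2)/10.8 = -0.2222; z_E = (5.63 − 4.8)/1.0 = 0.8300; E_B = (-0.2222 − 0.8300)/√2 = -0.7440.
E_A − E_B = 0.6536 − (-0.7440) = 1.3976 ≈ 1.40.

1.40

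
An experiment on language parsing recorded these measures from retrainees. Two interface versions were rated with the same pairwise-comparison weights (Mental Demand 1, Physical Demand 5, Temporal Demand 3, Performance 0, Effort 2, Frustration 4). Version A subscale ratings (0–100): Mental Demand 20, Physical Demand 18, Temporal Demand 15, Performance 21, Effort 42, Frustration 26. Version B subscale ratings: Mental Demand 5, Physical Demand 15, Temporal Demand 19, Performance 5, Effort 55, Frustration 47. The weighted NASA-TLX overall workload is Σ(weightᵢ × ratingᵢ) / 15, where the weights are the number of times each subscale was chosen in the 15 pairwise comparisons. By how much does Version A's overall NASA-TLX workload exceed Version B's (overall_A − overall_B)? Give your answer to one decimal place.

Version A weighted sum = 1·20 + 5·18 + 3·15 + 0·21 + 2·42 + 4·26 = 20 + 90 + 45 + 0 + 84 + 104 = 343; overall_A = 343/15 = 22.8667.
Version B weighted sum = 1·5 + 5·15 + 3·19 + 0·5 + 2·55 + 4·47 = 5 + 75 + 57 + 0 + 110 + 188 = 435; overall_B = 435/15 = 29.0000.
Difference = 22.8667 − 29.0000 = -6.1333 ≈ -6.1.

-6.1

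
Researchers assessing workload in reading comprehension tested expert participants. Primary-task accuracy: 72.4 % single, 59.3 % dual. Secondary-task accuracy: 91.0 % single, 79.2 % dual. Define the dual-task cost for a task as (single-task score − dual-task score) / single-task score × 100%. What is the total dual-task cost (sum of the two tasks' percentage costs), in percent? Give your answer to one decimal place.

Primary cost = (72.4 − 59.3) / 72.4 × 100% = 18.0939%.
Secondary cost = (91.0 − 79.2) / 91.0 × 100% = 12.9670%.
Total = 18.0939% + 12.9670% = 31.0609% ≈ 31.1%.

31.1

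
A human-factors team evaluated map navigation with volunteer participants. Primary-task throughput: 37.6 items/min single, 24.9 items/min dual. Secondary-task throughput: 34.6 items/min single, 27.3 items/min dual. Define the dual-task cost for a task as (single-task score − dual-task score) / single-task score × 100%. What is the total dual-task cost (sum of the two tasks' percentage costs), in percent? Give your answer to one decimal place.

Primary cost = (37.6 − 24.9) / 37.6 × 100% = 33.7766%.
Secondary cost = (34.6 − 27.3) / 34.6 × 100% = 21.0983%.
Total = 33.7766% + 21.0983% = 54.8749% ≈ 54.9%.

54.9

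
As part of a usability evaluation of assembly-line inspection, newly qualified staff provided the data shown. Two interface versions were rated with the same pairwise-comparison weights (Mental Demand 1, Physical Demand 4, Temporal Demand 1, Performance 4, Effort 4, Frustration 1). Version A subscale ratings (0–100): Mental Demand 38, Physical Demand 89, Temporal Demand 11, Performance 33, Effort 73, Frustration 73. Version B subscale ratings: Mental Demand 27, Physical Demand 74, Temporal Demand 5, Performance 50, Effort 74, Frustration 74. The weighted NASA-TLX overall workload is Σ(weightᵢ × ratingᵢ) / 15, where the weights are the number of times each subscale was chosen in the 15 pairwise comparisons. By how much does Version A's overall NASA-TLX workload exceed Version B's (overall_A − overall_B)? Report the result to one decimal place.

Version A weighted sum = 1·38 + 4·89 + 1·11 + 4·33 + 4·73 + 1·73 = 38 + 356 + 11 + 132 + 292 + 73 = 902; overall_A = 902/15 = 60.1333.
Version B weighted sum = 1·27 + 4·74 + 1·5 + 4·50 + 4·74 + 1·74 = 27 + 296 + 5 + 200 + 296 + 74 = 898; overall_B = 898/15 = 59.8667.
Difference = 60.1333 − 59.8667 = 0.2666 ≈ 0.3.

0.3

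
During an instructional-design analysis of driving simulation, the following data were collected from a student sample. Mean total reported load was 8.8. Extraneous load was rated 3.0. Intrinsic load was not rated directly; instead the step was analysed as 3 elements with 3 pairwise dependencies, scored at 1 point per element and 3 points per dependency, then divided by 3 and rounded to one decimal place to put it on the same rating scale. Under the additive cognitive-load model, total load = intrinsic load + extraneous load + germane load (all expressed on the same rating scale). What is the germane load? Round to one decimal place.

Intrinsic (element-interactivity): (3 × 1 + 3 × 3) / 3 = 12 / 3 = 4.0000 → 4.0.
germane load = total − intrinsic − extraneous
             = 8.8 − 4.0 − 3.0 = 1.8.

1.8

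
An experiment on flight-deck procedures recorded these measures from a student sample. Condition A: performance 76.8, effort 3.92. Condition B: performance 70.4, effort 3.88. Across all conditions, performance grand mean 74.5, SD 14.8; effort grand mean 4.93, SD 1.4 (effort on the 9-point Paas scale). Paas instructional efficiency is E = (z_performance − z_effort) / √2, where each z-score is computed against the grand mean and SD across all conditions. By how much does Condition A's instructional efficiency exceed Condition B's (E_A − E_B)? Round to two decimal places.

0.29

Condition A: z_P = (76.8 − 74.5)/14.8 = 0.1554; z_E = (3.92 − 4.93)/1.4 = -0.7214; E_A = (0.1554 − (-0.7214))/√2 = 0.6200.
Condition B: z_P = (70.4 − 74.5)/14.8 = -0.2770; z_E = (3.88 − 4.93)/1.4 = -0.7500; E_B = (-0.2770 − (-0.7500))/√2 = 0.3345.
E_A − E_B = 0.6200 − 0.3345 = 0.2855 ≈ 0.29.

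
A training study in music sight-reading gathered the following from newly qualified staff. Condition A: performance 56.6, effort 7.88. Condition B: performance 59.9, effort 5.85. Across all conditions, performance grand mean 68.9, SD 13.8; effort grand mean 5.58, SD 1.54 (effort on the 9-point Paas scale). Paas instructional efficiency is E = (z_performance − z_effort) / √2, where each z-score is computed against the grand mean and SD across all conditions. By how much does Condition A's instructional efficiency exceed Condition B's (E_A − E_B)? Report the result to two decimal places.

Condition A: z_P = (56.6 − 68.9)/13.8 = -0.8913; z_E = (7.88 − 5.58)/1.54 = 1.4935; E_A = (-0.8913 − 1.4935)/√2 = -1.6863.
Condition B: z_P = (59.9 − 68.9)/13.8 = -0.6522; z_E = (5.85 − 5.58)/1.54 = 0.1753; E_B = (-0.6522 − 0.1753)/√2 = -0.5851.
E_A − E_B = -1.6863 − (-0.5851) = -1.1012 ≈ -1.10.

-1.10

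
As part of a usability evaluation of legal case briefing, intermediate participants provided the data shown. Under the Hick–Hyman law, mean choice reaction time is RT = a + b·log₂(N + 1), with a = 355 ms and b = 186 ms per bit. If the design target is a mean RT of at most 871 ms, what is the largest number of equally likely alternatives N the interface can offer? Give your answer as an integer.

Set 355 + 186·log₂(N + 1) ≤ 871.
log₂(N + 1) ≤ (871 − 355) / 186 = 2.7742.
N + 1 ≤ 2^2.7742 = 6.8410.
N ≤ 5.8410, so the largest integer N is 5.

5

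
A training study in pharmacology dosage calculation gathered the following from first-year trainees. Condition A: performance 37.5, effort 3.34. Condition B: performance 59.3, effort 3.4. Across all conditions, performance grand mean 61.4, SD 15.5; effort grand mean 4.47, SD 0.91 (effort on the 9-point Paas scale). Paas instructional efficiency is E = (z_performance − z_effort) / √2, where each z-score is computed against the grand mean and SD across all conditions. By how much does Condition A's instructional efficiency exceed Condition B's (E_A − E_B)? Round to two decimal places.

-0.95

Condition A: z_P = (37.5 − 61.4)/15.5 = -1.5419; z_E = (3.34 − 4.47)/0.91 = -1.2418; E_A = (-1.5419 − (-1.2418))/√2 = -0.2122.
Condition B: z_P = (59.3 − 61.4)/15.5 = -0.1355; z_E = (3.4 − 4.47)/0.91 = -1.1758; E_B = (-0.1355 − (-1.1758))/√2 = 0.7356.
E_A − E_B = -0.2122 − 0.7356 = -0.9478 ≈ -0.95.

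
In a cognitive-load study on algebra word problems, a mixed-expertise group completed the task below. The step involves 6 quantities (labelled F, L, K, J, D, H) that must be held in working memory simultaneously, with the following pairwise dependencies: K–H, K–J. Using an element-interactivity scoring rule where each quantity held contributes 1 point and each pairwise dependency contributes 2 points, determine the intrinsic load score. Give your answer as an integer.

10

Count of quantities held simultaneously: 6.
Count of pairwise dependencies listed: 2.
Element contribution: 6 × 1 = 6.
Interaction contribution: 2 × 2 = 4.
Intrinsic load = 6 + 4 = 10.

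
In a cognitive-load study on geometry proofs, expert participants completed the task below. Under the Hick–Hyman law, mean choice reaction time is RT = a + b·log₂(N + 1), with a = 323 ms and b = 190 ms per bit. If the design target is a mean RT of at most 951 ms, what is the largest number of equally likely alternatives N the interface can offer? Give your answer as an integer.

Set 323 + 190·log₂(N + 1) ≤ 951.
log₂(N + 1) ≤ (951 − 323) / 190 = 3.3053.
N + 1 ≤ 2^3.3053 = 9.8854.
N ≤ 8.8854, so the largest integer N is 8.

8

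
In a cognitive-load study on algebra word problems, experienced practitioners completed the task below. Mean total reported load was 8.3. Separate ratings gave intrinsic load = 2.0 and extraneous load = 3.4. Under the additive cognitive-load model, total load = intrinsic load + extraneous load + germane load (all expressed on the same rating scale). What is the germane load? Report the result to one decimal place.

2.9

germane load = total − intrinsic − extraneous
             = 8.3 − 2.0 − 3.4 = 2.9.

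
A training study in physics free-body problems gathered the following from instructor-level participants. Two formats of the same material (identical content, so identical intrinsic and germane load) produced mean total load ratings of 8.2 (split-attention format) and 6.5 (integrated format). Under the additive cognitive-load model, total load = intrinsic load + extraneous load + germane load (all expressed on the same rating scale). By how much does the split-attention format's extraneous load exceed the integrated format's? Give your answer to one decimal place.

Intrinsic and germane load are equal across formats, so the difference in total load equals the difference in extraneous load.
Extraneous-load difference = 8.2 − 6.5 = 1.7.

1.7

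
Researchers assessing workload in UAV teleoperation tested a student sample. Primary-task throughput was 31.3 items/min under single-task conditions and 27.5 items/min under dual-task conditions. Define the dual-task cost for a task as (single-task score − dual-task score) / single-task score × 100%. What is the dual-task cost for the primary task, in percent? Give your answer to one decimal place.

Cost = (31.3 − 27.5) / 31.3 × 100%
     = 3.8000 / 31.3 × 100% = 12.1406%.
≈ 12.1%.

12.1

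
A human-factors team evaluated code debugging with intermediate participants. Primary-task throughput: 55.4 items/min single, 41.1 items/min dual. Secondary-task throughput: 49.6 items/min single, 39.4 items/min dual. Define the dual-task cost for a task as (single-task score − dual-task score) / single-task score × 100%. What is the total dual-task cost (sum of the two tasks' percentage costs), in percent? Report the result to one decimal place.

Primary cost = (55.4 − 41.1) / 55.4 × 100% = 25.8123%.
Secondary cost = (49.6 − 39.4) / 49.6 × 100% = 20.5645%.
Total = 25.8123% + 20.5645% = 46.3768% ≈ 46.4%.

46.4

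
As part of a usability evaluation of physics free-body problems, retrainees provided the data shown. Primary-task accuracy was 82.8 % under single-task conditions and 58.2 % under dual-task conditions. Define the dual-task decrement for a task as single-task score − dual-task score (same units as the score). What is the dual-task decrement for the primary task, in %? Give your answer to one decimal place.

24.6

Decrement = 82.8 − 58.2 = 24.6000 % ≈ 24.6 %.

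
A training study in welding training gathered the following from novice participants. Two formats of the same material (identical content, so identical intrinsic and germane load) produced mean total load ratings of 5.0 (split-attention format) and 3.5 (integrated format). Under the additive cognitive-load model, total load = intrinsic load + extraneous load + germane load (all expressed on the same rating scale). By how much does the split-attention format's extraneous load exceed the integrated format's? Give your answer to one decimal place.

Intrinsic and germane load are equal across formats, so the difference in total load equals the difference in extraneous load.
Extraneous-load difference = 5.0 − 3.5 = 1.5.

1.5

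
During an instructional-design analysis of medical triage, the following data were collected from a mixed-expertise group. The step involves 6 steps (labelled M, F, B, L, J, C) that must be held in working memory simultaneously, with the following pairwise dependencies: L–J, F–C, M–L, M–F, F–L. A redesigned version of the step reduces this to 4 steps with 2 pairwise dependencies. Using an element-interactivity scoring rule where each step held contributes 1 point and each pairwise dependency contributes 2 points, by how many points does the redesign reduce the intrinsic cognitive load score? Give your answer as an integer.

8

Original: 6 × 1 + 5 × 2 = 6 + 10 = 16.
Redesigned: 4 × 1 + 2 × 2 = 4 + 4 = 8.
Reduction = 16 − 8 = 8.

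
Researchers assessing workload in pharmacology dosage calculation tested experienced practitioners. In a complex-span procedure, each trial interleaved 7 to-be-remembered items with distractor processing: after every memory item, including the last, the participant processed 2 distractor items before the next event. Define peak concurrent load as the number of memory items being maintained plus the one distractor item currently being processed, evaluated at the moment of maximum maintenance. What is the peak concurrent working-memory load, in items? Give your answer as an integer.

Maintenance is greatest during the distractor(s) after memory item 7: all 7 memory items are being held.
One distractor item is concurrently being processed.
Peak concurrent load = 7 + 1 = 8 items.

8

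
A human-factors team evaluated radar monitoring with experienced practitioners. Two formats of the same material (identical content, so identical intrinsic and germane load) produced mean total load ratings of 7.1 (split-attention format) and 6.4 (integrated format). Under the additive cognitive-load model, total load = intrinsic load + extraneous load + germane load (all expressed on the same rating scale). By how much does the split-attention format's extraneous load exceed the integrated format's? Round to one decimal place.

Intrinsic and germane load are equal across formats, so the difference in total load equals the difference in extraneous load.
Extraneous-load difference = 7.1 − 6.4 = 0.7.

0.7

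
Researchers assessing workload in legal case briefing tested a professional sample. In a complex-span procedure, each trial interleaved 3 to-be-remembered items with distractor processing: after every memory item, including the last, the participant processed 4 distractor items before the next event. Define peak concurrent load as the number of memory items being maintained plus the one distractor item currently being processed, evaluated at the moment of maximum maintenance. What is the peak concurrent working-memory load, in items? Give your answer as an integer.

Maintenance is greatest during the distractor(s) after memory item 3: all 3 memory items are being held.
One distractor item is concurrently being processed.
Peak concurrent load = 3 + 1 = 4 items.

4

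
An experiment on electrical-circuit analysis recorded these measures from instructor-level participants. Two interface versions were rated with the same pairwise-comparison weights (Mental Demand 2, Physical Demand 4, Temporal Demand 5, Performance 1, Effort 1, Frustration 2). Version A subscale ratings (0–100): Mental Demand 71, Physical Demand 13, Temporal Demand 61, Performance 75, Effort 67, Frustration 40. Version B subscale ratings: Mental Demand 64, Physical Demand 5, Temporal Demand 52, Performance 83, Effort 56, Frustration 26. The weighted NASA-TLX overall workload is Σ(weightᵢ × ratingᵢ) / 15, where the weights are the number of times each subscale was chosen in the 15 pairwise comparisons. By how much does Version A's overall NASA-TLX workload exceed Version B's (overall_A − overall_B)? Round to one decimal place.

Version A weighted sum = 2·71 + 4·13 + 5·61 + 1·75 + 1·67 + 2·40 = 142 + 52 + 305 + 75 + 67 + 80 = 721; overall_A = 721/15 = 48.0667.
Version B weighted sum = 2·64 + 4·5 + 5·52 + 1·83 + 1·56 + 2·26 = 128 + 20 + 260 + 83 + 56 + 52 = 599; overall_B = 599/15 = 39.9333.
Difference = 48.0667 − 39.9333 = 8.1334 ≈ 8.1.

8.1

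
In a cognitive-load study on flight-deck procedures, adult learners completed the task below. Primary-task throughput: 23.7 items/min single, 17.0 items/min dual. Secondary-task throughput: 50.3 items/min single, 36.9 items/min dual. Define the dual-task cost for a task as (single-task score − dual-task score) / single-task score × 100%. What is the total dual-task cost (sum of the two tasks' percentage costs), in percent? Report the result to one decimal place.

Primary cost = (23.7 − 17.0) / 23.7 × 100% = 28.2700%.
Secondary cost = (50.3 − 36.9) / 50.3 × 100% = 26.6402%.
Total = 28.2700% + 26.6402% = 54.9102% ≈ 54.9%.

54.9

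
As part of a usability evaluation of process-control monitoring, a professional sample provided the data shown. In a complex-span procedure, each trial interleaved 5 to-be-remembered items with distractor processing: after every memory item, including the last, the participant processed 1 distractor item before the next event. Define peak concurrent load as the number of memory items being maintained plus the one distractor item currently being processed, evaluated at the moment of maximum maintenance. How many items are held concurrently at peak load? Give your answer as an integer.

Maintenance is greatest during the distractor(s) after memory item 5: all 5 memory items are being held.
One distractor item is concurrently being processed.
Peak concurrent load = 5 + 1 = 6 items.

6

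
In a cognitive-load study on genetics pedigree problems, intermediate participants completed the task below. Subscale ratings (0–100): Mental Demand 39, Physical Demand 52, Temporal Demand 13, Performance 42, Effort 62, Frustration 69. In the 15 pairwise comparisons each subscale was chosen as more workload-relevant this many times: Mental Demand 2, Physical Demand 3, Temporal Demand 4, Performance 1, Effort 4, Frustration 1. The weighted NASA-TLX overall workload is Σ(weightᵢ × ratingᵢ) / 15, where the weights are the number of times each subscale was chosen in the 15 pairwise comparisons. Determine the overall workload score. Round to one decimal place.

The tallies are the weights (they sum to 15).
Weighted sum = 2·39 + 3·52 + 4·13 + 1·42 + 4·62 + 1·69
            = 78 + 156 + 52 + 42 + 248 + 69 = 645.
Overall workload = 645 / 15 = 43.0000 ≈ 43.0.

43.0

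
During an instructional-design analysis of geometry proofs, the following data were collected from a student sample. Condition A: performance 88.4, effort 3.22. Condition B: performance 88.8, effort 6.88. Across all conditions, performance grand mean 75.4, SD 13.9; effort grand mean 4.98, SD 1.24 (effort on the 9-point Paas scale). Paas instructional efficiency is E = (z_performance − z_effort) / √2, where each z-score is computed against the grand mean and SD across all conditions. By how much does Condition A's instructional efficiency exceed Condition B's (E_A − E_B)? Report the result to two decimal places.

Condition A: z_P = (88.4 − 75.4)/13.9 = 0.9353; z_E = (3.22 − 4.98)/1.24 = -1.4194; E_A = (0.9353 − (-1.4194))/√2 = 1.6650.
Condition B: z_P = (88.8 − 75.4)/13.9 = 0.9640; z_E = (6.88 − 4.98)/1.24 = 1.5323; E_B = (0.9640 − 1.5323)/√2 = -0.4018.
E_A − E_B = 1.6650 − (-0.4018) = 2.0668 ≈ 2.07.

2.07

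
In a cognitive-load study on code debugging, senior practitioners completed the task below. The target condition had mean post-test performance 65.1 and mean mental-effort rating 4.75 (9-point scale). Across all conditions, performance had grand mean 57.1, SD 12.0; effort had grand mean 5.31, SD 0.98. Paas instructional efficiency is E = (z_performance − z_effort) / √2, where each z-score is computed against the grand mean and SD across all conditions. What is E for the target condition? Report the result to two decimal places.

z_performance = (65.1 − 57.1) / 12.0 = 8.0000 / 12.0 = 0.6667.
z_effort = (4.75 − 5.31) / 0.98 = -0.5600 / 0.98 = -0.5714.
z_P − z_E = 0.6667 − (-0.5714) = 1.2381.
E = 1.2381 / √2 = 1.2381 / 1.41421 = 0.8755 ≈ 0.88.

0.88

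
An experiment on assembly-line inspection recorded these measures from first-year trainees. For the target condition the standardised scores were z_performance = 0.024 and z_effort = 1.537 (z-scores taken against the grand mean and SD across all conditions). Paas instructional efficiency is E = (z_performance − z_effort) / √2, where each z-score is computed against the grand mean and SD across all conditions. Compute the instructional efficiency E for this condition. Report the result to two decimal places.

-1.07

z_P − z_E = 0.024 − 1.537 = -1.5130.
E = -1.5130 / √2 = -1.5130 / 1.41421 = -1.0699 ≈ -1.07.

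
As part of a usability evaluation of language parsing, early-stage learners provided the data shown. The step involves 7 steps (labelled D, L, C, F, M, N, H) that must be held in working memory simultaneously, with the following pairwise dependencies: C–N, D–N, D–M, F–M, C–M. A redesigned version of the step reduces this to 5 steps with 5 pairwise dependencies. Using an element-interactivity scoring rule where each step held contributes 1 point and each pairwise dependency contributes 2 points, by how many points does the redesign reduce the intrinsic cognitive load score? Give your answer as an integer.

Original: 7 × 1 + 5 × 2 = 7 + 10 = 17.
Redesigned: 5 × 1 + 5 × 2 = 5 + 10 = 15.
Reduction = 17 − 15 = 2.

2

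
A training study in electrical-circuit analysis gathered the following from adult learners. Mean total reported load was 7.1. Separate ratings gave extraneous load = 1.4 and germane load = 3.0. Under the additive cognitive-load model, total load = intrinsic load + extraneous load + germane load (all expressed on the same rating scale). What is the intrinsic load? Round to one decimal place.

intrinsic load = total − extraneous − germane
             = 7.1 − 1.4 − 3.0 = 2.7.

2.7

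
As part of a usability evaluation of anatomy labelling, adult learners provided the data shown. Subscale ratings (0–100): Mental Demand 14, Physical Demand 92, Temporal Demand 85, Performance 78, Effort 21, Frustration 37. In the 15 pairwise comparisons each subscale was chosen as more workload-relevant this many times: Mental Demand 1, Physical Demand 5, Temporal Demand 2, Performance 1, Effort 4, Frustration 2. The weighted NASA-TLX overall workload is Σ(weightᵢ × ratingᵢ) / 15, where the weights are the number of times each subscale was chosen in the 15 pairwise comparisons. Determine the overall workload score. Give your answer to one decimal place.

58.7

The tallies are the weights (they sum to 15).
Weighted sum = 1·14 + 5·92 + 2·85 + 1·78 + 4·21 + 2·37
            = 14 + 460 + 170 + 78 + 84 + 74 = 880.
Overall workload = 880 / 15 = 58.6667 ≈ 58.7.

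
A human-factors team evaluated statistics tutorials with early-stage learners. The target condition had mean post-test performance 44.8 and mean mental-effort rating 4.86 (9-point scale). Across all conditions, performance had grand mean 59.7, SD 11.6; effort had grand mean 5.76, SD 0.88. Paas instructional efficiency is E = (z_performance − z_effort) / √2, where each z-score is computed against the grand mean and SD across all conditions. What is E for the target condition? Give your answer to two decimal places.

z_performance = (44.8 − 59.7) / 11.6 = -14.9000 / 11.6 = -1.2845.
z_effort = (4.86 − 5.76) / 0.88 = -0.9000 / 0.88 = -1.0227.
z_P − z_E = -1.2845 − (-1.0227) = -0.2618.
E = -0.2618 / √2 = -0.2618 / 1.41421 = -0.1851 ≈ -0.19.

-0.19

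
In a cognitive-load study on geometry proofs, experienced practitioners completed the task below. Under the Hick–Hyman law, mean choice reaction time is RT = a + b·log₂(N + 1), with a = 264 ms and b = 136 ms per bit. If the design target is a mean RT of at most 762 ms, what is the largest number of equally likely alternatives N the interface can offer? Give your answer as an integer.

Set 264 + 136·log₂(N + 1) ≤ 762.
log₂(N + 1) ≤ (762 − 264) / 136 = 3.6618.
N + 1 ≤ 2^3.6618 = 12.6564.
N ≤ 11.6564, so the largest integer N is 11.

11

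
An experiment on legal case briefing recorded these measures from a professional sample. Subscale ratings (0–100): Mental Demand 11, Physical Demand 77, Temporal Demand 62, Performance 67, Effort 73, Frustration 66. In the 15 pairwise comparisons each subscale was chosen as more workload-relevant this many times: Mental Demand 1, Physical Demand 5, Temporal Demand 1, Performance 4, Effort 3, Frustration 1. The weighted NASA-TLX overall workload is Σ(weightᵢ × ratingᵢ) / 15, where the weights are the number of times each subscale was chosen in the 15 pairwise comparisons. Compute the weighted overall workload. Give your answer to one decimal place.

The tallies are the weights (they sum to 15).
Weighted sum = 1·11 + 5·77 + 1·62 + 4·67 + 3·73 + 1·66
            = 11 + 385 + 62 + 268 + 219 + 66 = 1011.
Overall workload = 1011 / 15 = 67.4000 ≈ 67.4.

67.4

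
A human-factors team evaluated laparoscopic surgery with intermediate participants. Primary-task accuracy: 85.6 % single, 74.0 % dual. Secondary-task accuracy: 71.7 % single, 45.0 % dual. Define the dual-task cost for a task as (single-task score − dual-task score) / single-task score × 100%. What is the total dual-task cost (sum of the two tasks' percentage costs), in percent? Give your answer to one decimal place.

Primary cost = (85.6 − 74.0) / 85.6 × 100% = 13.5514%.
Secondary cost = (71.7 − 45.0) / 71.7 × 100% = 37.2385%.
Total = 13.5514% + 37.2385% = 50.7899% ≈ 50.8%.

50.8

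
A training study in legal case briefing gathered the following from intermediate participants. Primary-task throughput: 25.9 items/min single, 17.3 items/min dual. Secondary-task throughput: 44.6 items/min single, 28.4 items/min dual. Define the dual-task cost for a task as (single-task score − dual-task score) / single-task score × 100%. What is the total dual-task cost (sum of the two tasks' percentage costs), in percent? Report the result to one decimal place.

Primary cost = (25.9 − 17.3) / 25.9 × 100% = 33.2046%.
Secondary cost = (44.6 − 28.4) / 44.6 × 100% = 36.3229%.
Total = 33.2046% + 36.3229% = 69.5275% ≈ 69.5%.

69.5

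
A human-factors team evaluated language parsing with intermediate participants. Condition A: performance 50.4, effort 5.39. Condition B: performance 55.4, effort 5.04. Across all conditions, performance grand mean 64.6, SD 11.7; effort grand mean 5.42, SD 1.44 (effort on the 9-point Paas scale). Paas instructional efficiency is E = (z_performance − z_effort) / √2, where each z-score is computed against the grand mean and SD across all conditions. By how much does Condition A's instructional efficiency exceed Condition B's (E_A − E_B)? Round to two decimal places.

Condition A: z_P = (50.4 − 64.6)/11.7 = -1.2137; z_E = (5.39 − 5.42)/1.44 = -0.0208; E_A = (-1.2137 − (-0.0208))/√2 = -0.8435.
Condition B: z_P = (55.4 − 64.6)/11.7 = -0.7863; z_E = (5.04 − 5.42)/1.44 = -0.2639; E_B = (-0.7863 − (-0.2639))/√2 = -0.3694.
E_A − E_B = -0.8435 − (-0.3694) = -0.4741 ≈ -0.47.

-0.47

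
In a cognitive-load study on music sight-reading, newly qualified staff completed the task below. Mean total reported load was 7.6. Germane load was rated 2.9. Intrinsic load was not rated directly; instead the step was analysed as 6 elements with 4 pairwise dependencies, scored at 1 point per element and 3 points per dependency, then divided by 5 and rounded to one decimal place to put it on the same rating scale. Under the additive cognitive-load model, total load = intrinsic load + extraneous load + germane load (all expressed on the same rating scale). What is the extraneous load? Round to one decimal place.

1.1

Intrinsic (element-interactivity): (6 × 1 + 4 × 3) / 5 = 18 / 5 = 3.6000 → 3.6.
extraneous load = total − intrinsic − germane
             = 7.6 − 3.6 − 2.9 = 1.1.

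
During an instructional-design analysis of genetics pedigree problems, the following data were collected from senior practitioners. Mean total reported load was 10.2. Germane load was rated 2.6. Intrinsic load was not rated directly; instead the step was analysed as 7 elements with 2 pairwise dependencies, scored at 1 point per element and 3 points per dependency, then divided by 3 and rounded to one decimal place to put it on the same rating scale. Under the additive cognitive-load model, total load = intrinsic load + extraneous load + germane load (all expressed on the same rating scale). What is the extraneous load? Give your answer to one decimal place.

Intrinsic (element-interactivity): (7 × 1 + 2 × 3) / 3 = 13 / 3 = 4.3333 → 4.3.
extraneous load = total − intrinsic − germane
             = 10.2 − 4.3 − 2.6 = 3.3.

3.3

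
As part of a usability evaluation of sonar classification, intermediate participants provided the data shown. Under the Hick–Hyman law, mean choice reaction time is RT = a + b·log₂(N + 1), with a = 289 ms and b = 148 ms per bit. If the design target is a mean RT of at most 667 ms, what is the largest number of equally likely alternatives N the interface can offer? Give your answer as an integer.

Set 289 + 148·log₂(N + 1) ≤ 667.
log₂(N + 1) ≤ (667 − 289) / 148 = 2.5541.
N + 1 ≤ 2^2.5541 = 5.8730.
N ≤ 4.8730, so the largest integer N is 4.

4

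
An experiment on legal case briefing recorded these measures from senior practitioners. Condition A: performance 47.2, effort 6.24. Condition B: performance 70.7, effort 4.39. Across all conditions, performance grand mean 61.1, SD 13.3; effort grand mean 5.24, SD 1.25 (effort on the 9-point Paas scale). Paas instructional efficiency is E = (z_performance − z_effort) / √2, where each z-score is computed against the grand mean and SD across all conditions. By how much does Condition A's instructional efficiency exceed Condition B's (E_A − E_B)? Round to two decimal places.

Condition A: z_P = (47.2 − 61.1)/13.3 = -1.0451; z_E = (6.24 − 5.24)/1.25 = 0.8000; E_A = (-1.0451 − 0.8000)/√2 = -1.3047.
Condition B: z_P = (70.7 − 61.1)/13.3 = 0.7218; z_E = (4.39 − 5.24)/1.25 = -0.6800; E_B = (0.7218 − (-0.6800))/√2 = 0.9912.
E_A − E_B = -1.3047 − 0.9912 = -2.2959 ≈ -2.30.

-2.30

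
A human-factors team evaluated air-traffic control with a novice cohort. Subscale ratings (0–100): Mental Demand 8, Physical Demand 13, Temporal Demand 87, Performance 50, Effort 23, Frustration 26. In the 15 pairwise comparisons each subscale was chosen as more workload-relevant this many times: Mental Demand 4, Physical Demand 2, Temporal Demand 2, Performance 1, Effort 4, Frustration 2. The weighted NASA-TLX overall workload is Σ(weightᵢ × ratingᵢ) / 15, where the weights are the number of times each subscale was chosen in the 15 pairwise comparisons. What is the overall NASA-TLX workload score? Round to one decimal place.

28.4

The tallies are the weights (they sum to 15).
Weighted sum = 4·8 + 2·13 + 2·87 + 1·50 + 4·23 + 2·26
            = 32 + 26 + 174 + 50 + 92 + 52 = 426.
Overall workload = 426 / 15 = 28.4000 ≈ 28.4.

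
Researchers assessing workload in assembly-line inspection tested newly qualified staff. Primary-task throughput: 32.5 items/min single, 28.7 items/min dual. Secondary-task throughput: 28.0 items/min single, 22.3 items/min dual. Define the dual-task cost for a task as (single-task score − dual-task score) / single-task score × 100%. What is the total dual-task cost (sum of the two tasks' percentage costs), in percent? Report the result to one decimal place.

32.0

Primary cost = (32.5 − 28.7) / 32.5 × 100% = 11.6923%.
Secondary cost = (28.0 − 22.3) / 28.0 × 100% = 20.3571%.
Total = 11.6923% + 20.3571% = 32.0494% ≈ 32.0%.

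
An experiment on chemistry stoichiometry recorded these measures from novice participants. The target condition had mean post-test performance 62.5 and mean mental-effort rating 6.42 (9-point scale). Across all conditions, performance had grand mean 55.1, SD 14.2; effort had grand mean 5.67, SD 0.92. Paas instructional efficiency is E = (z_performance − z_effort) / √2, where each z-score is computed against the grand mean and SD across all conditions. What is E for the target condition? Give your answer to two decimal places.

z_performance = (62.5 − 55.1) / 14.2 = 7.4000 / 14.2 = 0.5211.
z_effort = (6.42 − 5.67) / 0.92 = 0.7500 / 0.92 = 0.8152.
z_P − z_E = 0.5211 − 0.8152 = -0.2941.
E = -0.2941 / √2 = -0.2941 / 1.41421 = -0.2080 ≈ -0.21.

-0.21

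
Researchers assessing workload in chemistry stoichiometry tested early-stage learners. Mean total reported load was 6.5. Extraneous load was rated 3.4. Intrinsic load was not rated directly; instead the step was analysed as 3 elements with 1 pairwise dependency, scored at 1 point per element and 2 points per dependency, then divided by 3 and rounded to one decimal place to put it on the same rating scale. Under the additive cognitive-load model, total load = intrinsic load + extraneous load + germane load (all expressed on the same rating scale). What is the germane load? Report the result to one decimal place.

Intrinsic (element-interactivity): (3 × 1 + 1 × 2) / 3 = 5 / 3 = 1.6667 → 1.7.
germane load = total − intrinsic − extraneous
             = 6.5 − 1.7 − 3.4 = 1.4.

1.4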